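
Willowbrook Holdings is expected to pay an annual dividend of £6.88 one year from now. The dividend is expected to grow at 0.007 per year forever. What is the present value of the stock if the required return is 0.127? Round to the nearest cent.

Growing perpetuity: P = D₁ / (r − g) = £6.8800 / (0.127 − 0.007) = £57.33

£57.33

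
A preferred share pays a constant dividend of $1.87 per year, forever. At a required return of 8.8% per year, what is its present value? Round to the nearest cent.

Level perpetuity: PV = C / r = $1.87 / 0.088 = $21.25

$21.25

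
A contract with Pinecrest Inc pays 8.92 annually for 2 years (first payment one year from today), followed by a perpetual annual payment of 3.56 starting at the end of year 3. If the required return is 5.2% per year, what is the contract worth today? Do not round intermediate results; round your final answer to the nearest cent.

78.40

PV of 2-year annuity: 8.92 × [1 − (1+0.052)^−2] / 0.052 = 16.53906
Perpetuity value at year 2: 3.56 / 0.052 = 68.46154
PV of perpetuity: 68.46154 / (1+0.052)^2 = 61.86075
Total PV = 16.53906 + 61.86075 = 78.39981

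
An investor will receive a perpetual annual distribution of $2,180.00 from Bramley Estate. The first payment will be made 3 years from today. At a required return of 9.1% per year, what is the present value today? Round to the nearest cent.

Value at end of year 2: C / r = $2,180.00 / 0.091 = $23,956.0440
Discount to today: PV = $23,956.0440 / (1 + 0.091)^2 = $23,956.0440 / 1.190281 = $20,126.38

$20126.38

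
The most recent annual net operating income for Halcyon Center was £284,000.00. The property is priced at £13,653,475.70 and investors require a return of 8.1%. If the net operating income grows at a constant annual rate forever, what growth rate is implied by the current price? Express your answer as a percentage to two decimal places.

5.90%

P = D₀(1+g)/(r−g) ⇒ P(r−g) = D₀(1+g) ⇒ g(P+D₀) = P·r − D₀
g = (P·r − D₀)/(P + D₀) = (£13,653,475.70×0.081 − £284,000.00) / (£13,653,475.70 + £284,000.00) = 0.058973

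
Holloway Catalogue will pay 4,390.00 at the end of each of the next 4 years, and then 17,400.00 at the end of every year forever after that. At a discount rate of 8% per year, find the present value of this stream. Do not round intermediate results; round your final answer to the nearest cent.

PV of 4-year annuity: 4,390.00 × [1 − (1+0.08)^−4] / 0.08 = 14540.23683
Perpetuity value at year 4: 17,400.00 / 0.08 = 217500.00000
PV of perpetuity: 217500.00000 / (1+0.08)^4 = 159868.99298
Total PV = 14540.23683 + 159868.99298 = 174409.22981

174409.23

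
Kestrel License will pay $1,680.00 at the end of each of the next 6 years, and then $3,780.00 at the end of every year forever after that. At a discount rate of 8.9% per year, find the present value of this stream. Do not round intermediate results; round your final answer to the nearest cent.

$33023.33

PV of 6-year annuity: $1,680.00 × [1 − (1+0.089)^−6] / 0.089 = 7558.86558
Perpetuity value at year 6: $3,780.00 / 0.089 = 42471.91011
PV of perpetuity: 42471.91011 / (1+0.089)^6 = 25464.46256
Total PV = 7558.86558 + 25464.46256 = 33023.32814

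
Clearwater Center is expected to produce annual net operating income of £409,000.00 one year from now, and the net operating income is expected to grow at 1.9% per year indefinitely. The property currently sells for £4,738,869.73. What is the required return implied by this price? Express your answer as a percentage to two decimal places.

P = D₁/(r − g) ⇒ r = D₁/P + g = £409,000.0000/£4,738,869.73 + 0.019 = 0.086308 + 0.019 = 0.105308

10.53%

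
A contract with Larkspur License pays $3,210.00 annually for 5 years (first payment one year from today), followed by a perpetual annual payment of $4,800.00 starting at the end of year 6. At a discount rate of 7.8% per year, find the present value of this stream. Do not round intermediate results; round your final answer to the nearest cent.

PV of 5-year annuity: $3,210.00 × [1 − (1+0.078)^−5] / 0.078 = 12884.44391
Perpetuity value at year 5: $4,800.00 / 0.078 = 61538.46154
PV of perpetuity: 61538.46154 / (1+0.078)^5 = 42272.00336
Total PV = 12884.44391 + 42272.00336 = 55156.44727

$55156.45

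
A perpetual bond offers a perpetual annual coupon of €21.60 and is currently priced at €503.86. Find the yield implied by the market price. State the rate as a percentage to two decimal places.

4.29%

P = C/r ⇒ r = C/P = €21.60/€503.86 = 0.042869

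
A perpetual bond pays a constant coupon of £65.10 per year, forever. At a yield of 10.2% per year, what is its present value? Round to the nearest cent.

£638.24

Level perpetuity: PV = C / r = £65.10 / 0.102 = £638.24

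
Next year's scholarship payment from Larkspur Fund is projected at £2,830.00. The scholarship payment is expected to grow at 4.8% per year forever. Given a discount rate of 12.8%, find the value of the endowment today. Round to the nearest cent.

Growing perpetuity: P = D₁ / (r − g) = £2,830.0000 / (0.128 − 0.048) = £35,375.00

£35375.00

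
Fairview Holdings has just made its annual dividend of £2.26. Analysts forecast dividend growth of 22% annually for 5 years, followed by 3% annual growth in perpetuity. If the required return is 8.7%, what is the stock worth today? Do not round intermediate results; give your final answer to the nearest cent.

£88.92

D_1 = 2.75720
D_2 = 3.36378
D_3 = 4.10382
D_4 = 5.00666
D_5 = 6.10812
Terminal value at year 5: TV = D_5×(1+g_2)/(r−g_2) = 6.29136/0.057 = 110.37481
P_0 = D_1/(1+r)^1 + D_2/(1+r)^2 + D_3/(1+r)^3 + D_4/(1+r)^4 + D_5/(1+r)^5 + TV/(1+r)^5
    = 2.53652 + 2.84688 + 3.19521 + 3.58616 + 4.02494 + 72.73145 = 88.92116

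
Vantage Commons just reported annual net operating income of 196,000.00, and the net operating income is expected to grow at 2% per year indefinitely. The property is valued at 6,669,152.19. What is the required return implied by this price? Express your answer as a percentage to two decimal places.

D₁ = 196,000.00 × 1.02 = 199,920.0000
P = D₁/(r − g) ⇒ r = D₁/P + g = 199,920.0000/6,669,152.19 + 0.02 = 0.029977 + 0.02 = 0.049977

5.00%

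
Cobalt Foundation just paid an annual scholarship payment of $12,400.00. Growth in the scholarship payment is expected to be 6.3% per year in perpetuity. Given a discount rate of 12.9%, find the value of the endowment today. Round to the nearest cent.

$199715.15

D₁ = D₀ × (1 + g) = $12,400.00 × 1.063 = $13,181.2000
Growing perpetuity: P = D₁ / (r − g) = $13,181.2000 / (0.129 − 0.063) = $199,715.15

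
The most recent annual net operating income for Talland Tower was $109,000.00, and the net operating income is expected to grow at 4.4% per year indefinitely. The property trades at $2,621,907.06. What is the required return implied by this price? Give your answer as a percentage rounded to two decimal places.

8.74%

D₁ = $109,000.00 × 1.044 = $113,796.0000
P = D₁/(r − g) ⇒ r = D₁/P + g = $113,796.0000/$2,621,907.06 + 0.044 = 0.043402 + 0.044 = 0.087402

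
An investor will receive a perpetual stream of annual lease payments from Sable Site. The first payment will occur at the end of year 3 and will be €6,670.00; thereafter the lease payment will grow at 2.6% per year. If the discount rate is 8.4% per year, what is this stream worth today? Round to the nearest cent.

€97867.68

Value at end of year 2: C₁ / (r − g) = €6,670.00 / (0.084 − 0.026) = €115,000.0000
Discount to today: PV = €115,000.0000 / (1 + 0.084)^2 = €115,000.0000 / 1.175056 = €97,867.68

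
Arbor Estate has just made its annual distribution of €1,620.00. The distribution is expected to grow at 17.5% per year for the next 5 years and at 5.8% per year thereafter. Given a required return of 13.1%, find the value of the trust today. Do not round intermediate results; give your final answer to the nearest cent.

D_1 = 1903.50000
D_2 = 2236.61250
D_3 = 2628.01969
D_4 = 3087.92313
D_5 = 3628.30968
Terminal value at year 5: TV = D_5×(1+g_2)/(r−g_2) = 3838.75164/0.073 = 52585.63894
P_0 = D_1/(1+r)^1 + D_2/(1+r)^2 + D_3/(1+r)^3 + D_4/(1+r)^4 + D_5/(1+r)^5 + TV/(1+r)^5
    = 1683.02387 + 1748.49960 + 1816.52258 + 1887.19189 + 1960.61049 + 28415.42333 = 37511.27177

€37511.27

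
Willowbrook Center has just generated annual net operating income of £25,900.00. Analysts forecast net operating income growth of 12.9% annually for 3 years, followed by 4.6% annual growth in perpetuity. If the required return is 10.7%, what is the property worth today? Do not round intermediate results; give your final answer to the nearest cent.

D_1 = 29241.10000
D_2 = 33013.20190
D_3 = 37271.90495
Terminal value at year 3: TV = D_3×(1+g_2)/(r−g_2) = 38986.41257/0.061 = 639121.51758
P_0 = D_1/(1+r)^1 + D_2/(1+r)^2 + D_3/(1+r)^3 + TV/(1+r)^3
    = 26414.72448 + 26939.67835 + 27475.06492 + 471129.80168 = 551959.26943

£551959.27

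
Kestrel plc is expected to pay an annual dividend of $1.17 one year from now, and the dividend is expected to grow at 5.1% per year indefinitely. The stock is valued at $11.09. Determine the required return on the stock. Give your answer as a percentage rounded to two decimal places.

15.65%

P = D₁/(r − g) ⇒ r = D₁/P + g = $1.1700/$11.09 + 0.051 = 0.105500 + 0.051 = 0.156500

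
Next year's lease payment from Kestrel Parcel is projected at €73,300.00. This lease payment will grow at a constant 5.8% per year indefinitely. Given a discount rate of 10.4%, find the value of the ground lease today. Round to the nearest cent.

€1593478.26

Growing perpetuity: P = D₁ / (r − g) = €73,300.0000 / (0.104 − 0.058) = €1,593,478.26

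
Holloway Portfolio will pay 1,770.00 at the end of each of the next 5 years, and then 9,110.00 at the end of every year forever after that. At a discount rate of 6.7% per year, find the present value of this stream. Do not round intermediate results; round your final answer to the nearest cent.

PV of 5-year annuity: 1,770.00 × [1 − (1+0.067)^−5] / 0.067 = 7316.01927
Perpetuity value at year 5: 9,110.00 / 0.067 = 135970.14925
PV of perpetuity: 135970.14925 / (1+0.067)^5 = 98315.38340
Total PV = 7316.01927 + 98315.38340 = 105631.40267

105631.40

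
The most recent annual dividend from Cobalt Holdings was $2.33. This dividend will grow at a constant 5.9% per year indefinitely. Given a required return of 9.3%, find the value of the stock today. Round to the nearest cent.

$72.57

D₁ = D₀ × (1 + g) = $2.33 × 1.059 = $2.4675
Growing perpetuity: P = D₁ / (r − g) = $2.4675 / (0.093 − 0.059) = $72.57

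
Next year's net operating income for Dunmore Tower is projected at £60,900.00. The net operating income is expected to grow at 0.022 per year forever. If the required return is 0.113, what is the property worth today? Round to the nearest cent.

Growing perpetuity: P = D₁ / (r − g) = £60,900.0000 / (0.113 − 0.022) = £669,230.77

£669230.77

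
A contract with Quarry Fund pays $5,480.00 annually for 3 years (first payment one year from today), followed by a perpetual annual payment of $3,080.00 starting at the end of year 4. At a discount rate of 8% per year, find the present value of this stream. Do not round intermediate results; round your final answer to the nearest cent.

$44685.03

PV of 3-year annuity: $5,480.00 × [1 − (1+0.08)^−3] / 0.08 = 14122.49149
Perpetuity value at year 3: $3,080.00 / 0.08 = 38500.00000
PV of perpetuity: 38500.00000 / (1+0.08)^3 = 30562.54128
Total PV = 14122.49149 + 30562.54128 = 44685.03277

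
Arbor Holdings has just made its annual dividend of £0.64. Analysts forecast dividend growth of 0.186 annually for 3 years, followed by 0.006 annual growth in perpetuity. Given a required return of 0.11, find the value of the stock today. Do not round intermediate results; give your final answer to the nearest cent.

£9.75

D_1 = 0.75904
D_2 = 0.90022
D_3 = 1.06766
Terminal value at year 3: TV = D_3×(1+g_2)/(r−g_2) = 1.07407/0.104 = 10.32758
P_0 = D_1/(1+r)^1 + D_2/(1+r)^2 + D_3/(1+r)^3 + TV/(1+r)^3
    = 0.68382 + 0.73064 + 0.78067 + 7.55144 = 9.74656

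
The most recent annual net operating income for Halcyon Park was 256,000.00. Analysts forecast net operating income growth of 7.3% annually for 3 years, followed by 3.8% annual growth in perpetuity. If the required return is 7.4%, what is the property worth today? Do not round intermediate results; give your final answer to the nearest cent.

8127305.00

D_1 = 274688.00000
D_2 = 294740.22400
D_3 = 316256.26035
Terminal value at year 3: TV = D_3×(1+g_2)/(r−g_2) = 328273.99825/0.036 = 9118722.17348
P_0 = D_1/(1+r)^1 + D_2/(1+r)^2 + D_3/(1+r)^3 + TV/(1+r)^3
    = 255761.63873 + 255523.49941 + 255285.58181 + 7360734.27547 = 8127304.99541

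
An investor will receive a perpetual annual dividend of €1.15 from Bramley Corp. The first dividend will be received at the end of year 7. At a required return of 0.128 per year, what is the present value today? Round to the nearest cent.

€4.36

Value at end of year 6: C / r = €1.15 / 0.128 = €8.9844
Discount to today: PV = €8.9844 / (1 + 0.128)^6 = €8.9844 / 2.059940 = €4.36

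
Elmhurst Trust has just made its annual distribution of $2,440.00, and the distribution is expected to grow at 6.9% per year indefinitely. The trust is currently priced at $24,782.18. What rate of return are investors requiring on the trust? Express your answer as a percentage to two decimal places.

17.43%

D₁ = $2,440.00 × 1.069 = $2,608.3600
P = D₁/(r − g) ⇒ r = D₁/P + g = $2,608.3600/$24,782.18 + 0.069 = 0.105251 + 0.069 = 0.174251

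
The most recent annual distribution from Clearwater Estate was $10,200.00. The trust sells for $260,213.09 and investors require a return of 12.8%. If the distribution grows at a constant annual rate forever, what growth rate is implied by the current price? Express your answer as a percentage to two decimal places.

P = D₀(1+g)/(r−g) ⇒ P(r−g) = D₀(1+g) ⇒ g(P+D₀) = P·r − D₀
g = (P·r − D₀)/(P + D₀) = ($260,213.09×0.128 − $10,200.00) / ($260,213.09 + $10,200.00) = 0.085452

8.55%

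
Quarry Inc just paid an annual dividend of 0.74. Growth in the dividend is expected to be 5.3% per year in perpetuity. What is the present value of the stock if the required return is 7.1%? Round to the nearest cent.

D₁ = D₀ × (1 + g) = 0.74 × 1.053 = 0.7792
Growing perpetuity: P = D₁ / (r − g) = 0.7792 / (0.071 − 0.053) = 43.29

43.29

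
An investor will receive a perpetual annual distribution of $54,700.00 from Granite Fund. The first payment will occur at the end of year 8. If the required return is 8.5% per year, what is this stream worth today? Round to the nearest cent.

$363546.72

Value at end of year 7: C / r = $54,700.00 / 0.085 = $643,529.4118
Discount to today: PV = $643,529.4118 / (1 + 0.085)^7 = $643,529.4118 / 1.770142 = $363,546.72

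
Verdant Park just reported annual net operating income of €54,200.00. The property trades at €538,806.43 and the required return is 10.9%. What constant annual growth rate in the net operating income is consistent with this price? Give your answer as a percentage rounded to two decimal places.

P = D₀(1+g)/(r−g) ⇒ P(r−g) = D₀(1+g) ⇒ g(P+D₀) = P·r − D₀
g = (P·r − D₀)/(P + D₀) = (€538,806.43×0.109 − €54,200.00) / (€538,806.43 + €54,200.00) = 0.007639

0.76%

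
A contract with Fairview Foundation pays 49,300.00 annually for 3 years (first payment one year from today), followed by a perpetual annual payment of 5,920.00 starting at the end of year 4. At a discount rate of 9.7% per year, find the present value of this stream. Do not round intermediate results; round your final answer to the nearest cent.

169482.89

PV of 3-year annuity: 49,300.00 × [1 − (1+0.097)^−3] / 0.097 = 123252.23386
Perpetuity value at year 3: 5,920.00 / 0.097 = 61030.92784
PV of perpetuity: 61030.92784 / (1+0.097)^3 = 46230.65959
Total PV = 123252.23386 + 46230.65959 = 169482.89345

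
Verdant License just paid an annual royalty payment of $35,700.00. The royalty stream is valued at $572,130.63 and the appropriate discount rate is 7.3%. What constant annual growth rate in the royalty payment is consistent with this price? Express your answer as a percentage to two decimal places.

1.00%

P = D₀(1+g)/(r−g) ⇒ P(r−g) = D₀(1+g) ⇒ g(P+D₀) = P·r − D₀
g = (P·r − D₀)/(P + D₀) = ($572,130.63×0.073 − $35,700.00) / ($572,130.63 + $35,700.00) = 0.009979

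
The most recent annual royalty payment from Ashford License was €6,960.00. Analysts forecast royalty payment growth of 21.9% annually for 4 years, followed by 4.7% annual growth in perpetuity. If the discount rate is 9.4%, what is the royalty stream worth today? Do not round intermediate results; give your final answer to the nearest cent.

€275757.35

D_1 = 8484.24000
D_2 = 10342.28856
D_3 = 12607.24975
D_4 = 15368.23745
Terminal value at year 4: TV = D_4×(1+g_2)/(r−g_2) = 16090.54461/0.047 = 342352.01300
P_0 = D_1/(1+r)^1 + D_2/(1+r)^2 + D_3/(1+r)^3 + D_4/(1+r)^4 + TV/(1+r)^4
    = 7755.24680 + 8641.35818 + 9628.71629 + 10728.88954 + 239003.13512 = 275757.34594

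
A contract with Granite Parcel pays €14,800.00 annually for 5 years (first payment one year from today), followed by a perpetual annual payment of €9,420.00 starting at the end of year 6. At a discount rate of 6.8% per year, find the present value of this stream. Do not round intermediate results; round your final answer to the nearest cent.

€160707.11

PV of 5-year annuity: €14,800.00 × [1 − (1+0.068)^−5] / 0.068 = 61009.27164
Perpetuity value at year 5: €9,420.00 / 0.068 = 138529.41176
PV of perpetuity: 138529.41176 / (1+0.068)^5 = 99697.83481
Total PV = 61009.27164 + 99697.83481 = 160707.10646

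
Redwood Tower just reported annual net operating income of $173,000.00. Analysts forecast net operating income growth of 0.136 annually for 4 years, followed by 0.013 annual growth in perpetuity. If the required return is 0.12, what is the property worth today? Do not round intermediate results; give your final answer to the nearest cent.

D_1 = 196528.00000
D_2 = 223255.80800
D_3 = 253618.59789
D_4 = 288110.72720
Terminal value at year 4: TV = D_4×(1+g_2)/(r−g_2) = 291856.16665/0.107 = 2727627.72574
P_0 = D_1/(1+r)^1 + D_2/(1+r)^2 + D_3/(1+r)^3 + D_4/(1+r)^4 + TV/(1+r)^4
    = 175471.42857 + 177978.16327 + 180520.70845 + 183099.57572 + 1733456.73087 = 2450526.60688

$2450526.61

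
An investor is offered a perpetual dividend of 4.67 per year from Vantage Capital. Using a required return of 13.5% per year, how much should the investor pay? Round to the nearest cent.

Level perpetuity: PV = C / r = 4.67 / 0.135 = 34.59

34.59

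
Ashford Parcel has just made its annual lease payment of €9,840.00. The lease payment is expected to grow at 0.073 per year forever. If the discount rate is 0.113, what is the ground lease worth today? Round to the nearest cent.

D₁ = D₀ × (1 + g) = €9,840.00 × 1.073 = €10,558.3200
Growing perpetuity: P = D₁ / (r − g) = €10,558.3200 / (0.113 − 0.073) = €263,958.00

€263958.00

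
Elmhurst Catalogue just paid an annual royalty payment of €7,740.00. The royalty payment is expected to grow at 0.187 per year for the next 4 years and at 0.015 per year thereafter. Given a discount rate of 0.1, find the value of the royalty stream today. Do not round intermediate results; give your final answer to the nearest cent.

€162905.20

D_1 = 9187.38000
D_2 = 10905.42006
D_3 = 12944.73361
D_4 = 15365.39880
Terminal value at year 4: TV = D_4×(1+g_2)/(r−g_2) = 15595.87978/0.085 = 183480.93857
P_0 = D_1/(1+r)^1 + D_2/(1+r)^2 + D_3/(1+r)^3 + D_4/(1+r)^4 + TV/(1+r)^4
    = 8352.16364 + 9012.74385 + 9725.56996 + 10494.77413 + 125319.94985 = 162905.20141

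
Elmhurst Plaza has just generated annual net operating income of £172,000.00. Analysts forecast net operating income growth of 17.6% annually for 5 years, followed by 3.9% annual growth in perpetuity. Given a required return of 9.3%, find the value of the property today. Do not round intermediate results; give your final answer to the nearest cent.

£5848762.70

D_1 = 202272.00000
D_2 = 237871.87200
D_3 = 279737.32147
D_4 = 328971.09005
D_5 = 386870.00190
Terminal value at year 5: TV = D_5×(1+g_2)/(r−g_2) = 401957.93197/0.054 = 7443665.40693
P_0 = D_1/(1+r)^1 + D_2/(1+r)^2 + D_3/(1+r)^3 + D_4/(1+r)^4 + D_5/(1+r)^5 + TV/(1+r)^5
    = 185061.29918 + 199114.44449 + 214234.75455 + 230503.26748 + 248007.17525 + 4771841.76091 = 5848762.70187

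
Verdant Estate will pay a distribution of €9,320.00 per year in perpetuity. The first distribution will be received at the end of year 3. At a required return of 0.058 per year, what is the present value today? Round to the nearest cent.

€143554.42

Value at end of year 2: C / r = €9,320.00 / 0.058 = €160,689.6552
Discount to today: PV = €160,689.6552 / (1 + 0.058)^2 = €160,689.6552 / 1.119364 = €143,554.42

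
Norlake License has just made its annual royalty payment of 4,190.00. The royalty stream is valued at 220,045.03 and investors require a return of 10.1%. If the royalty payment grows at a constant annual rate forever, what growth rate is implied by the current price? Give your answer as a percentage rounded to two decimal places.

P = D₀(1+g)/(r−g) ⇒ P(r−g) = D₀(1+g) ⇒ g(P+D₀) = P·r − D₀
g = (P·r − D₀)/(P + D₀) = (220,045.03×0.101 − 4,190.00) / (220,045.03 + 4,190.00) = 0.080427

8.04%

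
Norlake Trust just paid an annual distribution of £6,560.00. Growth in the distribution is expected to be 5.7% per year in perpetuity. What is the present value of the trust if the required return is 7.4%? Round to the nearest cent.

£407877.65

D₁ = D₀ × (1 + g) = £6,560.00 × 1.057 = £6,933.9200
Growing perpetuity: P = D₁ / (r − g) = £6,933.9200 / (0.074 − 0.057) = £407,877.65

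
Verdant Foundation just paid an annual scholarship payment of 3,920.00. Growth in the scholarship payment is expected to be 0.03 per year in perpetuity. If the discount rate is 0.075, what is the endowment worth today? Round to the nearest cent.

D₁ = D₀ × (1 + g) = 3,920.00 × 1.03 = 4,037.6000
Growing perpetuity: P = D₁ / (r − g) = 4,037.6000 / (0.075 − 0.03) = 89,724.44

89724.44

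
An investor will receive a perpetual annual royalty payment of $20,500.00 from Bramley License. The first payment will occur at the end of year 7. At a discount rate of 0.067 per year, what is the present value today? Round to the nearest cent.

$207344.51

Value at end of year 6: C / r = $20,500.00 / 0.067 = $305,970.1493
Discount to today: PV = $305,970.1493 / (1 + 0.067)^6 = $305,970.1493 / 1.475661 = $207,344.51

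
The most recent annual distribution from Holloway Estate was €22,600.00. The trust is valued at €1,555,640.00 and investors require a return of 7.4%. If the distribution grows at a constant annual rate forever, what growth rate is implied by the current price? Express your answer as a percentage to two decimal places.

5.86%

P = D₀(1+g)/(r−g) ⇒ P(r−g) = D₀(1+g) ⇒ g(P+D₀) = P·r − D₀
g = (P·r − D₀)/(P + D₀) = (€1,555,640.00×0.074 − €22,600.00) / (€1,555,640.00 + €22,600.00) = 0.058621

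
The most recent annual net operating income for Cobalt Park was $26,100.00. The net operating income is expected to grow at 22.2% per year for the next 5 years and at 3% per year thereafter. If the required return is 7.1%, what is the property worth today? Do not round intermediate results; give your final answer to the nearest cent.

D_1 = 31894.20000
D_2 = 38974.71240
D_3 = 47627.09855
D_4 = 58200.31443
D_5 = 71120.78424
Terminal value at year 5: TV = D_5×(1+g_2)/(r−g_2) = 73254.40776/0.041 = 1786692.87225
P_0 = D_1/(1+r)^1 + D_2/(1+r)^2 + D_3/(1+r)^3 + D_4/(1+r)^4 + D_5/(1+r)^5 + TV/(1+r)^5
    = 29779.83193 + 33978.48237 + 38769.09940 + 44235.14423 + 50471.84524 + 1267951.23400 = 1465185.63718

$1465185.64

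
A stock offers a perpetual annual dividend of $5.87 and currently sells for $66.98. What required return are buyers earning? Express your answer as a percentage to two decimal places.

8.76%

P = C/r ⇒ r = C/P = $5.87/$66.98 = 0.087638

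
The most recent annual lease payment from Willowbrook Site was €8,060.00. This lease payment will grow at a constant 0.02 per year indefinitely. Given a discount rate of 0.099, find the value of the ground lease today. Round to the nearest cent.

€104065.82

D₁ = D₀ × (1 + g) = €8,060.00 × 1.02 = €8,221.2000
Growing perpetuity: P = D₁ / (r − g) = €8,221.2000 / (0.099 − 0.02) = €104,065.82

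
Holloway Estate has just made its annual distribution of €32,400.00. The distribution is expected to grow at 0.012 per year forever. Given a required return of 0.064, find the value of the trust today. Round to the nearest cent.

€630553.85

D₁ = D₀ × (1 + g) = €32,400.00 × 1.012 = €32,788.8000
Growing perpetuity: P = D₁ / (r − g) = €32,788.8000 / (0.064 − 0.012) = €630,553.85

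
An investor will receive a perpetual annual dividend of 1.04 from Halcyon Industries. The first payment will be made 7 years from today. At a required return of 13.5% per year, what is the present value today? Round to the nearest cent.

Value at end of year 6: C / r = 1.04 / 0.135 = 7.7037
Discount to today: PV = 7.7037 / (1 + 0.135)^6 = 7.7037 / 2.137840 = 3.60

3.60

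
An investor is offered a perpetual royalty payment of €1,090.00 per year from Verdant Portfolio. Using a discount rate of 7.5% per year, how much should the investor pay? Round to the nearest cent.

Level perpetuity: PV = C / r = €1,090.00 / 0.075 = €14,533.33

€14533.33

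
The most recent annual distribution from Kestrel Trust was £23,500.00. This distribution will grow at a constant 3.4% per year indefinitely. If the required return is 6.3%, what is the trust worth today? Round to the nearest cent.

£837896.55

D₁ = D₀ × (1 + g) = £23,500.00 × 1.034 = £24,299.0000
Growing perpetuity: P = D₁ / (r − g) = £24,299.0000 / (0.063 − 0.034) = £837,896.55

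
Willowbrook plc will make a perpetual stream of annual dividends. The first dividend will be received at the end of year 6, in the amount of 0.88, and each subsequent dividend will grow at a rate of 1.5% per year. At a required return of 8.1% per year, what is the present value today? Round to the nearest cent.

Value at end of year 5: C₁ / (r − g) = 0.88 / (0.081 − 0.015) = 13.3333
Discount to today: PV = 13.3333 / (1 + 0.081)^5 = 13.3333 / 1.476143 = 9.03

9.03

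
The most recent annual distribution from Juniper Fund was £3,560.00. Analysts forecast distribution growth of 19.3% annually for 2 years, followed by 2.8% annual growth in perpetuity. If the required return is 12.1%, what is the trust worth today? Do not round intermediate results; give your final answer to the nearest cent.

£52389.33

D_1 = 4247.08000
D_2 = 5066.76644
Terminal value at year 2: TV = D_2×(1+g_2)/(r−g_2) = 5208.63590/0.093 = 56006.83764
P_0 = D_1/(1+r)^1 + D_2/(1+r)^2 + TV/(1+r)^2
    = 3788.65299 + 4031.99198 + 44568.68560 = 52389.33057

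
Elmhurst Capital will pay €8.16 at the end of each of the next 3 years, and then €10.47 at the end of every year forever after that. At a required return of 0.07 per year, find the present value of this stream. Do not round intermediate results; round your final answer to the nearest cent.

PV of 3-year annuity: €8.16 × [1 − (1+0.07)^−3] / 0.07 = 21.41442
Perpetuity value at year 3: €10.47 / 0.07 = 149.57143
PV of perpetuity: 149.57143 / (1+0.07)^3 = 122.09484
Total PV = 21.41442 + 122.09484 = 143.50926

€143.51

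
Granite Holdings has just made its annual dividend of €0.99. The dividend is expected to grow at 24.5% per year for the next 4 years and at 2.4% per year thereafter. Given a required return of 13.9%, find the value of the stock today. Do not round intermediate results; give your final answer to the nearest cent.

€17.56

D_1 = 1.23255
D_2 = 1.53452
D_3 = 1.91048
D_4 = 2.37855
Terminal value at year 4: TV = D_4×(1+g_2)/(r−g_2) = 2.43564/0.115 = 21.17945
P_0 = D_1/(1+r)^1 + D_2/(1+r)^2 + D_3/(1+r)^3 + D_4/(1+r)^4 + TV/(1+r)^4
    = 1.08213 + 1.18284 + 1.29292 + 1.41325 + 12.58403 = 17.55517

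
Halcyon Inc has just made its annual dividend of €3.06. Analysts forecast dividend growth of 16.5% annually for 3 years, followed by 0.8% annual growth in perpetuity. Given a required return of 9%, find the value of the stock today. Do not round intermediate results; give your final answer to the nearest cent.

D_1 = 3.56490
D_2 = 4.15311
D_3 = 4.83837
Terminal value at year 3: TV = D_3×(1+g_2)/(r−g_2) = 4.87708/0.082 = 59.47657
P_0 = D_1/(1+r)^1 + D_2/(1+r)^2 + D_3/(1+r)^3 + TV/(1+r)^3
    = 3.27055 + 3.49559 + 3.73611 + 45.92682 = 56.42907

€56.43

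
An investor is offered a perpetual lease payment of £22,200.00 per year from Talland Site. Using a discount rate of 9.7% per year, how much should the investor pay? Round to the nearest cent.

Level perpetuity: PV = C / r = £22,200.00 / 0.097 = £228,865.98

£228865.98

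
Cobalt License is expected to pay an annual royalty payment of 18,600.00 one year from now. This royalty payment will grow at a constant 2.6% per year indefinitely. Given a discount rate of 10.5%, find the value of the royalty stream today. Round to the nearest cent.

235443.04

Growing perpetuity: P = D₁ / (r − g) = 18,600.0000 / (0.105 − 0.026) = 235,443.04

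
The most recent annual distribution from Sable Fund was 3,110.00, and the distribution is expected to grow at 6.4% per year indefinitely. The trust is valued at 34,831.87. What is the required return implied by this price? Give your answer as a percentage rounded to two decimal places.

D₁ = 3,110.00 × 1.064 = 3,309.0400
P = D₁/(r − g) ⇒ r = D₁/P + g = 3,309.0400/34,831.87 + 0.064 = 0.095000 + 0.064 = 0.159000

15.90%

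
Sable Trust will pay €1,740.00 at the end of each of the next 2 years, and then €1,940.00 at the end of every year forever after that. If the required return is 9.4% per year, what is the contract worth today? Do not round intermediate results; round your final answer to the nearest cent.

€20288.38

PV of 2-year annuity: €1,740.00 × [1 − (1+0.094)^−2] / 0.094 = 3044.32688
Perpetuity value at year 2: €1,940.00 / 0.094 = 20638.29787
PV of perpetuity: 20638.29787 / (1+0.094)^2 = 17244.04837
Total PV = 3044.32688 + 17244.04837 = 20288.37524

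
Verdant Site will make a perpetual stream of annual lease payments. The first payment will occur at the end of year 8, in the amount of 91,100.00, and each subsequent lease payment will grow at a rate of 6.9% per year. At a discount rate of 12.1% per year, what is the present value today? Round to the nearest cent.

787545.66

Value at end of year 7: C₁ / (r − g) = 91,100.00 / (0.121 − 0.069) = 1,751,923.0769
Discount to today: PV = 1,751,923.0769 / (1 + 0.121)^7 = 1,751,923.0769 / 2.224535 = 787,545.66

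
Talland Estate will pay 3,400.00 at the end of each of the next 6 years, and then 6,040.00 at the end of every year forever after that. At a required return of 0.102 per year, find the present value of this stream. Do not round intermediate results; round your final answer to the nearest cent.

PV of 6-year annuity: 3,400.00 × [1 − (1+0.102)^−6] / 0.102 = 14721.49900
Perpetuity value at year 6: 6,040.00 / 0.102 = 59215.68627
PV of perpetuity: 59215.68627 / (1+0.102)^6 = 33063.37629
Total PV = 14721.49900 + 33063.37629 = 47784.87529

47784.88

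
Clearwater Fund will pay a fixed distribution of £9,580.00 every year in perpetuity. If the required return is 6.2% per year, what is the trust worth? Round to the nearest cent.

£154516.13

Level perpetuity: PV = C / r = £9,580.00 / 0.062 = £154,516.13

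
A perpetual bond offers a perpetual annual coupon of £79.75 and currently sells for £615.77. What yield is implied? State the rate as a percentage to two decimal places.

P = C/r ⇒ r = C/P = £79.75/£615.77 = 0.129513

12.95%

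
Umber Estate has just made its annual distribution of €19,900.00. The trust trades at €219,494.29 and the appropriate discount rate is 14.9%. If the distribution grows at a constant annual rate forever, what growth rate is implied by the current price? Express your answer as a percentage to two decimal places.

P = D₀(1+g)/(r−g) ⇒ P(r−g) = D₀(1+g) ⇒ g(P+D₀) = P·r − D₀
g = (P·r − D₀)/(P + D₀) = (€219,494.29×0.149 − €19,900.00) / (€219,494.29 + €19,900.00) = 0.053488

5.35%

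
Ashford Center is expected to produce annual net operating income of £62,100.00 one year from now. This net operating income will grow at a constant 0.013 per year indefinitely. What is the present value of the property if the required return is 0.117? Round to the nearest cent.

Growing perpetuity: P = D₁ / (r − g) = £62,100.0000 / (0.117 − 0.013) = £597,115.38

£597115.38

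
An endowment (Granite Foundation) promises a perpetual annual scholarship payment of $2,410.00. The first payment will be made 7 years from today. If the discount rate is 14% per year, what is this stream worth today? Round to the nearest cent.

$7842.60

Value at end of year 6: C / r = $2,410.00 / 0.14 = $17,214.2857
Discount to today: PV = $17,214.2857 / (1 + 0.14)^6 = $17,214.2857 / 2.194973 = $7,842.60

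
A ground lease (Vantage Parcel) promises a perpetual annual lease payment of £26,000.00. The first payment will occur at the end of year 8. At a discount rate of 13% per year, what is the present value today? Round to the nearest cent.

Value at end of year 7: C / r = £26,000.00 / 0.13 = £200,000.0000
Discount to today: PV = £200,000.0000 / (1 + 0.13)^7 = £200,000.0000 / 2.352605 = £85,012.13

£85012.13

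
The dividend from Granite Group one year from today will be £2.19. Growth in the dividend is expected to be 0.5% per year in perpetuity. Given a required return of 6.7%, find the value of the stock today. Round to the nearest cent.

Growing perpetuity: P = D₁ / (r − g) = £2.1900 / (0.067 − 0.005) = £35.32

£35.32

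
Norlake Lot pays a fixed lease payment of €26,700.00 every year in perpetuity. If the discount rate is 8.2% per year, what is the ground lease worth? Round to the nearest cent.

Level perpetuity: PV = C / r = €26,700.00 / 0.082 = €325,609.76

€325609.76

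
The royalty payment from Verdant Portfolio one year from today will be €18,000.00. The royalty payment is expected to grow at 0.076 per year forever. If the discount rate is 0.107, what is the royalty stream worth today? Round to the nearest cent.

€580645.16

Growing perpetuity: P = D₁ / (r − g) = €18,000.0000 / (0.107 − 0.076) = €580,645.16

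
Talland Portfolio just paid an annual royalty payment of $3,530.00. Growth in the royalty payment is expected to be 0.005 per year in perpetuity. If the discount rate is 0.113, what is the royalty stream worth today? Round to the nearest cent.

D₁ = D₀ × (1 + g) = $3,530.00 × 1.005 = $3,547.6500
Growing perpetuity: P = D₁ / (r − g) = $3,547.6500 / (0.113 − 0.005) = $32,848.61

$32848.61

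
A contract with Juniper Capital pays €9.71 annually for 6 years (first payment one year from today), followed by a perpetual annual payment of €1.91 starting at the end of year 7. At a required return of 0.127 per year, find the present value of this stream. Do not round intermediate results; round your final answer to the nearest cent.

PV of 6-year annuity: €9.71 × [1 − (1+0.127)^−6] / 0.127 = 39.14268
Perpetuity value at year 6: €1.91 / 0.127 = 15.03937
PV of perpetuity: 15.03937 / (1+0.127)^6 = 7.33983
Total PV = 39.14268 + 7.33983 = 46.48251

€46.48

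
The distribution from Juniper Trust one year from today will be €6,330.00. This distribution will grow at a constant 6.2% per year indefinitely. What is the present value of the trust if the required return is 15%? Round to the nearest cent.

€71931.82

Growing perpetuity: P = D₁ / (r − g) = €6,330.0000 / (0.15 − 0.062) = €71,931.82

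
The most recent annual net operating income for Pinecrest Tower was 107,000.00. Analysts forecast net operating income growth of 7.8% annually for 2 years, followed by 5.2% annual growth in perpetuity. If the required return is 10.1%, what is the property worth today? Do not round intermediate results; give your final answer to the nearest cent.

D_1 = 115346.00000
D_2 = 124342.98800
Terminal value at year 2: TV = D_2×(1+g_2)/(r−g_2) = 130808.82338/0.049 = 2669567.82400
P_0 = D_1/(1+r)^1 + D_2/(1+r)^2 + TV/(1+r)^2
    = 104764.75931 + 102576.21302 + 2202248.49179 = 2409589.46412

2409589.46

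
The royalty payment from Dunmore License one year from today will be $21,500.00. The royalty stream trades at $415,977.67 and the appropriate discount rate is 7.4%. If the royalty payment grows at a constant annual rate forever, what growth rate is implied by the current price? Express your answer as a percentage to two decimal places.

2.23%

P = D₁/(r−g) ⇒ g = r − D₁/P = 0.074 − $21,500.00/$415,977.67 = 0.022315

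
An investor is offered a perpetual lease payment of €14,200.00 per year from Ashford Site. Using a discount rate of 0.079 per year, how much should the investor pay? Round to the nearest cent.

Level perpetuity: PV = C / r = €14,200.00 / 0.079 = €179,746.84

€179746.84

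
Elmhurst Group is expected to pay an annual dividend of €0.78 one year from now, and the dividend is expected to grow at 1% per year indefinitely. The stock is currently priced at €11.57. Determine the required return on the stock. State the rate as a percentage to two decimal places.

P = D₁/(r − g) ⇒ r = D₁/P + g = €0.7800/€11.57 + 0.01 = 0.067416 + 0.01 = 0.077416

7.74%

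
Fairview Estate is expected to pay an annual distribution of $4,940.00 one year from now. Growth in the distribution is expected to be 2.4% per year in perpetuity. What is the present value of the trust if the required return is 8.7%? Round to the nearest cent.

Growing perpetuity: P = D₁ / (r − g) = $4,940.0000 / (0.087 − 0.024) = $78,412.70

$78412.70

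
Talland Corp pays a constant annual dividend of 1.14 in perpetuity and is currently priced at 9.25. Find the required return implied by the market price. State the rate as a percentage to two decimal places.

P = C/r ⇒ r = C/P = 1.14/9.25 = 0.123243

12.32%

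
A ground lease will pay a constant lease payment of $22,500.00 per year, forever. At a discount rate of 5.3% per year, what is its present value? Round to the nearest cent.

Level perpetuity: PV = C / r = $22,500.00 / 0.053 = $424,528.30

$424528.30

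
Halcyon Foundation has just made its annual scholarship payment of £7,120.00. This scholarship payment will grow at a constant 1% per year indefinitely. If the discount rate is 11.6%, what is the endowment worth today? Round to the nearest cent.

£67841.51

D₁ = D₀ × (1 + g) = £7,120.00 × 1.01 = £7,191.2000
Growing perpetuity: P = D₁ / (r − g) = £7,191.2000 / (0.116 − 0.01) = £67,841.51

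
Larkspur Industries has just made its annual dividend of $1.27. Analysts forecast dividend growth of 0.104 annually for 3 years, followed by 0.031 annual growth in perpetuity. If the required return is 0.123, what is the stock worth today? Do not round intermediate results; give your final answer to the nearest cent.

D_1 = 1.40208
D_2 = 1.54790
D_3 = 1.70888
Terminal value at year 3: TV = D_3×(1+g_2)/(r−g_2) = 1.76185/0.092 = 19.15057
P_0 = D_1/(1+r)^1 + D_2/(1+r)^2 + D_3/(1+r)^3 + TV/(1+r)^3
    = 1.24851 + 1.22739 + 1.20662 + 13.52205 = 17.20457

$17.20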